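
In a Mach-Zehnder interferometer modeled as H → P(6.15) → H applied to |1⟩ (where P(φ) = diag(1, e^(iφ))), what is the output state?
(0.004428 + 0.0664i)|0⟩ + (0.9956 - 0.0664i)|1⟩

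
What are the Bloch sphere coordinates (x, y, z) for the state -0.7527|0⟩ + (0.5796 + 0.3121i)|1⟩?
(-0.8725, -0.4698, 0.1332)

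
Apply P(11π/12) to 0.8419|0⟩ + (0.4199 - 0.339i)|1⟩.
0.8419|0⟩ + (-0.3179 + 0.4361i)|1⟩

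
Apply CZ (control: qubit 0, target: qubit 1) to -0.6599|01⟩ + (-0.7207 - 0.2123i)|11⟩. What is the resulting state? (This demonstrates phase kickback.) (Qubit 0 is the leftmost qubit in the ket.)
-0.6599|01⟩ + (0.7207 + 0.2123i)|11⟩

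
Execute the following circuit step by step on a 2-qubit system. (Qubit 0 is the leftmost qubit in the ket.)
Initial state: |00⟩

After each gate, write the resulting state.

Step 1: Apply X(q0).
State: |10⟩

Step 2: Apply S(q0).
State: i|10⟩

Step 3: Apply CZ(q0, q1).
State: i|10⟩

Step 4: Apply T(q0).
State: (-1/√2 + (1/√2)i)|10⟩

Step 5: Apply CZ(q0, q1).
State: (-1/√2 + (1/√2)i)|10⟩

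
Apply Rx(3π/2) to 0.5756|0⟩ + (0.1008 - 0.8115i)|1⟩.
(-0.9808 - 0.07128i)|0⟩ + (-0.07128 + 0.1668i)|1⟩

Rx(3π/2) = [[cos(θ/2), −i·sin(θ/2)], [−i·sin(θ/2), cos(θ/2)]]; θ = 3π/2, cos(θ/2) ≈ -0.707107, sin(θ/2) ≈ 0.707107.
With a = amp(|0⟩) = 0.5756 and b = amp(|1⟩) = (0.1008 - 0.8115i):
new amp(|0⟩) = (-0.707107)·a + (-0.707107i)·b = (-0.9808 - 0.07128i)
new amp(|1⟩) = (-0.707107i)·a + (-0.707107)·b = (-0.07128 + 0.1668i)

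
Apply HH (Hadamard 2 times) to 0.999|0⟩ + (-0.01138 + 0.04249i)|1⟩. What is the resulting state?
0.999|0⟩ + (-0.01138 + 0.04249i)|1⟩

H² = I, so an even number of Hadamards cancels: H^2 = I and the state is unchanged.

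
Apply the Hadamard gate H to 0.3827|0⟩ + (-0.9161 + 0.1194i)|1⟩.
(-0.3772 + 0.08443i)|0⟩ + (0.9184 - 0.08443i)|1⟩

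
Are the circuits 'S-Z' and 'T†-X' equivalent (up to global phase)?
No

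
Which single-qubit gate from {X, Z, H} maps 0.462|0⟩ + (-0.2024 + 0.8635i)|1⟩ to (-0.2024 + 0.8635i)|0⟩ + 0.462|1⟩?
X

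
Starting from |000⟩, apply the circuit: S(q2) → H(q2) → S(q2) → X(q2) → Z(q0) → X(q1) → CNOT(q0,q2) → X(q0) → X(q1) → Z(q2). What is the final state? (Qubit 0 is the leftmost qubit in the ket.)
(1/√2)i|100⟩ - 1/√2|101⟩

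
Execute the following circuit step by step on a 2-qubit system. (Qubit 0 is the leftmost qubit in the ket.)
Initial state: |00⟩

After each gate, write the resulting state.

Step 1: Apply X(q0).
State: |10⟩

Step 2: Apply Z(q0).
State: -|10⟩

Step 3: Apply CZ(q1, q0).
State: -|10⟩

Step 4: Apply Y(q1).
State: -i|11⟩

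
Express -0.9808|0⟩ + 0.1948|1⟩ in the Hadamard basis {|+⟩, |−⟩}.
-0.5558|+⟩ - 0.8313|−⟩

With |ψ⟩ = α|0⟩ + β|1⟩, the Hadamard-basis coefficients are ⟨+|ψ⟩ = (α + β)/√2 and ⟨−|ψ⟩ = (α − β)/√2.
Here α = -0.9808, β = 0.1948: (α + β)/√2 = -0.5558, (α − β)/√2 = -0.8313.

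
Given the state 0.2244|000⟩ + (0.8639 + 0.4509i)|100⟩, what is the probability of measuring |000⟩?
0.05036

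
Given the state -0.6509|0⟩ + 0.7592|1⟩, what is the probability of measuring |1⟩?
0.5764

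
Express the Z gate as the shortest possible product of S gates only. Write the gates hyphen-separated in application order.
S-S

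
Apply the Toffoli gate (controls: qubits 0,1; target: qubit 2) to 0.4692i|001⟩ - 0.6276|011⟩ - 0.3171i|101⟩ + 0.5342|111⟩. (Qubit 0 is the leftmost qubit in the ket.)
0.4692i|001⟩ - 0.6276|011⟩ - 0.3171i|101⟩ + 0.5342|110⟩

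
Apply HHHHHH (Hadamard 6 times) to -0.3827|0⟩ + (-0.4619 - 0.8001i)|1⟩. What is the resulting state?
-0.3827|0⟩ + (-0.4619 - 0.8001i)|1⟩

H² = I, so an even number of Hadamards cancels: H^6 = I and the state is unchanged.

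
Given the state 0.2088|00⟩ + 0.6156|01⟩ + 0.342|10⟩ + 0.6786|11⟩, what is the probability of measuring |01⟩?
0.379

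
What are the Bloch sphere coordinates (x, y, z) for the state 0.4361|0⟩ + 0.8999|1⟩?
(0.7849, 0, -0.6196)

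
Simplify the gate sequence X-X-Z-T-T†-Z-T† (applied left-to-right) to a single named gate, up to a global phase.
T†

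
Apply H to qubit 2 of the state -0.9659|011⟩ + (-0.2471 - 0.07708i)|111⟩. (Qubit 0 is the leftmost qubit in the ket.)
-0.683|010⟩ + 0.683|011⟩ + (-0.1747 - 0.0545i)|110⟩ + (0.1747 + 0.0545i)|111⟩

H on qubit 2 mixes each pair of kets that differ only in qubit 2: amplitudes (a, b) of (|…0…⟩, |…1…⟩) become ((a + b)/√2, (a − b)/√2). Kets absent from the input have amplitude 0.
(|010⟩, |011⟩): (a, b) = (0, -0.9659) → (-0.683, 0.683)
(|110⟩, |111⟩): (a, b) = (0, (-0.2471 - 0.07708i)) → ((-0.1747 - 0.0545i), (0.1747 + 0.0545i))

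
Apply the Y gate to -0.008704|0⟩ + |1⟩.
-i|0⟩ - 0.008704i|1⟩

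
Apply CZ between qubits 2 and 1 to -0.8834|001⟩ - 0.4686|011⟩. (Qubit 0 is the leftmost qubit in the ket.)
-0.8834|001⟩ + 0.4686|011⟩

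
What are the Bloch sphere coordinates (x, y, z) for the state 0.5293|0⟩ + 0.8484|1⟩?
(0.8981, 0, -0.4396)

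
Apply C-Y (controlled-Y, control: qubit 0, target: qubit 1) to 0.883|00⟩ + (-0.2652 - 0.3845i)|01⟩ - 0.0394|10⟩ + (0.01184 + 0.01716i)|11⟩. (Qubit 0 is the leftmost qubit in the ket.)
0.883|00⟩ + (-0.2652 - 0.3845i)|01⟩ + (0.01716 - 0.01184i)|10⟩ - 0.0394i|11⟩

C-Y leaves the control-|0⟩ kets |00⟩, |01⟩ unchanged and applies Y to qubit 1 on the control-|1⟩ pair (|10⟩, |11⟩).
Y = [[0, -i], [i, 0]].
With a = amp(|10⟩) = -0.0394 and b = amp(|11⟩) = (0.01184 + 0.01716i):
new amp(|10⟩) = (-i)·b = (0.01716 - 0.01184i)
new amp(|11⟩) = (i)·a = -0.0394i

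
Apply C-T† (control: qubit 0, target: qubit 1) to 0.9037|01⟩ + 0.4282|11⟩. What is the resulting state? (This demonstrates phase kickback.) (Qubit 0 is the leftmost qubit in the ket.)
0.9037|01⟩ + (0.3028 - 0.3028i)|11⟩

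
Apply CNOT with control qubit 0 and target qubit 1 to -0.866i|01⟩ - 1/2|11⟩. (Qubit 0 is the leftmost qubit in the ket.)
-0.866i|01⟩ - 1/2|10⟩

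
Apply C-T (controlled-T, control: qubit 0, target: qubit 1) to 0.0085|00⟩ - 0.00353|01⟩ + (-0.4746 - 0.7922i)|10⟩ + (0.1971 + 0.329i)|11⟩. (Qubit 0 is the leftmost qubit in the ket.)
0.0085|00⟩ - 0.00353|01⟩ + (-0.4746 - 0.7922i)|10⟩ + (-0.09327 + 0.372i)|11⟩

C-T leaves the control-|0⟩ kets |00⟩, |01⟩ unchanged and applies T to qubit 1 on the control-|1⟩ pair (|10⟩, |11⟩).
T = [[1, 0], [0, (1/√2 + (1/√2)i)]].
With a = amp(|10⟩) = (-0.4746 - 0.7922i) and b = amp(|11⟩) = (0.1971 + 0.329i):
new amp(|10⟩) = (1)·a = (-0.4746 - 0.7922i)
new amp(|11⟩) = (1/√2 + (1/√2)i)·b = (-0.09327 + 0.372i)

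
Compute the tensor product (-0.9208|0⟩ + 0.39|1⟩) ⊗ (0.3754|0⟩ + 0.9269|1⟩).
-0.3457|00⟩ - 0.8535|01⟩ + 0.1464|10⟩ + 0.3615|11⟩

amp(|b₁b₂…⟩) = product of the factor amplitudes for bits b₁, b₂, …; only kets whose every factor amplitude is nonzero survive.
|00⟩: (-0.9208)(0.3754) = -0.3457
|01⟩: (-0.9208)(0.9269) = -0.8535
|10⟩: (0.39)(0.3754) = 0.1464
|11⟩: (0.39)(0.9269) = 0.3615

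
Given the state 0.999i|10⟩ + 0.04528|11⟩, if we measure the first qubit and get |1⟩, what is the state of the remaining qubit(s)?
0.999i|0⟩ + 0.04528|1⟩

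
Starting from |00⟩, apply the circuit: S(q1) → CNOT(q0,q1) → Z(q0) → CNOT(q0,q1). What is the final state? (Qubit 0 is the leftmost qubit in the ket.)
|00⟩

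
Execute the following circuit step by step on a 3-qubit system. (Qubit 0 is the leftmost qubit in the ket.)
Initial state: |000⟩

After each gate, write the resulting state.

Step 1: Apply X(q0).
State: |100⟩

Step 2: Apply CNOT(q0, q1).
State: |110⟩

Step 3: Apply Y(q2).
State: i|111⟩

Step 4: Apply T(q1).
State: (-1/√2 + (1/√2)i)|111⟩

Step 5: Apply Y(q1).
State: (1/√2 + (1/√2)i)|101⟩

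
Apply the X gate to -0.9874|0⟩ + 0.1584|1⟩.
0.1584|0⟩ - 0.9874|1⟩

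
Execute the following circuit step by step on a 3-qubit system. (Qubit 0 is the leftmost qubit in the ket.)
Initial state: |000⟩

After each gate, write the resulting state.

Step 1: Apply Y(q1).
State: i|010⟩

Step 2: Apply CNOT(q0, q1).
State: i|010⟩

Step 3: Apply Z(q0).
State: i|010⟩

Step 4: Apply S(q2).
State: i|010⟩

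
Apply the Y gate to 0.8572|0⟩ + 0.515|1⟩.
-0.515i|0⟩ + 0.8572i|1⟩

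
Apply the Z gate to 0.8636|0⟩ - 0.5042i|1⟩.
0.8636|0⟩ + 0.5042i|1⟩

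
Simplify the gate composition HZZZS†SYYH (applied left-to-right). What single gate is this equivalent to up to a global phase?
X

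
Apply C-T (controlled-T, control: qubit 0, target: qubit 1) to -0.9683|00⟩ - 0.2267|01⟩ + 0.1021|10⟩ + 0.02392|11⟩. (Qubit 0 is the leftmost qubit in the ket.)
-0.9683|00⟩ - 0.2267|01⟩ + 0.1021|10⟩ + (0.01691 + 0.01691i)|11⟩

C-T leaves the control-|0⟩ kets |00⟩, |01⟩ unchanged and applies T to qubit 1 on the control-|1⟩ pair (|10⟩, |11⟩).
T = [[1, 0], [0, (1/√2 + (1/√2)i)]].
With a = amp(|10⟩) = 0.1021 and b = amp(|11⟩) = 0.02392:
new amp(|10⟩) = (1)·a = 0.1021
new amp(|11⟩) = (1/√2 + (1/√2)i)·b = (0.01691 + 0.01691i)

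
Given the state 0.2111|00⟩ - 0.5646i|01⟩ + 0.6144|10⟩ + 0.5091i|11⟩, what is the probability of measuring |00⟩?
0.04456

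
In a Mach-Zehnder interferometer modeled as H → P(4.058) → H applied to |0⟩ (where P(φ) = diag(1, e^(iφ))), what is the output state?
(0.1957 - 0.3967i)|0⟩ + (0.8043 + 0.3967i)|1⟩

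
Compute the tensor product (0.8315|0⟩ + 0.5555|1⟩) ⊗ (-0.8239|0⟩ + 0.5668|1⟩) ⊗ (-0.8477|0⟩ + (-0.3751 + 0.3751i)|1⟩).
0.5807|000⟩ + (0.257 - 0.257i)|001⟩ - 0.3995|010⟩ + (-0.1768 + 0.1768i)|011⟩ + 0.388|100⟩ + (0.1717 - 0.1717i)|101⟩ - 0.2669|110⟩ + (-0.1181 + 0.1181i)|111⟩

amp(|b₁b₂…⟩) = product of the factor amplitudes for bits b₁, b₂, …; only kets whose every factor amplitude is nonzero survive.
|000⟩: (0.8315)(-0.8239)(-0.8477) = 0.5807
|001⟩: (0.8315)(-0.8239)(-0.3751 + 0.3751i) = (0.257 - 0.257i)
|010⟩: (0.8315)(0.5668)(-0.8477) = -0.3995
|011⟩: (0.8315)(0.5668)(-0.3751 + 0.3751i) = (-0.1768 + 0.1768i)
|100⟩: (0.5555)(-0.8239)(-0.8477) = 0.388
|101⟩: (0.5555)(-0.8239)(-0.3751 + 0.3751i) = (0.1717 - 0.1717i)
|110⟩: (0.5555)(0.5668)(-0.8477) = -0.2669
|111⟩: (0.5555)(0.5668)(-0.3751 + 0.3751i) = (-0.1181 + 0.1181i)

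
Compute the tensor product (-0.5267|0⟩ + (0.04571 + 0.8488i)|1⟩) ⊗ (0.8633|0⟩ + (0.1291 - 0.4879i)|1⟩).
-0.4547|00⟩ + (-0.068 + 0.257i)|01⟩ + (0.03946 + 0.7328i)|10⟩ + (0.42 + 0.08728i)|11⟩

amp(|b₁b₂…⟩) = product of the factor amplitudes for bits b₁, b₂, …; only kets whose every factor amplitude is nonzero survive.
|00⟩: (-0.5267)(0.8633) = -0.4547
|01⟩: (-0.5267)(0.1291 - 0.4879i) = (-0.068 + 0.257i)
|10⟩: (0.04571 + 0.8488i)(0.8633) = (0.03946 + 0.7328i)
|11⟩: (0.04571 + 0.8488i)(0.1291 - 0.4879i) = (0.42 + 0.08728i)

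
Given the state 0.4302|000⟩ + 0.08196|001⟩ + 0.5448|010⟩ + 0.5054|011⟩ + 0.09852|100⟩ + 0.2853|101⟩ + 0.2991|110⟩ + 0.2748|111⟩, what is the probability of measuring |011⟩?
0.2554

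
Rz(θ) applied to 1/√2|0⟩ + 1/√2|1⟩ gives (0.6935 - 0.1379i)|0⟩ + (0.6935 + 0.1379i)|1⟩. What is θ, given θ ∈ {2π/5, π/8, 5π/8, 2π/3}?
π/8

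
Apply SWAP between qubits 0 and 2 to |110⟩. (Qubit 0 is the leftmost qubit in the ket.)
|011⟩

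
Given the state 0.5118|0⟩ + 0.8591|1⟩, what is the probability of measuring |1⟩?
0.7381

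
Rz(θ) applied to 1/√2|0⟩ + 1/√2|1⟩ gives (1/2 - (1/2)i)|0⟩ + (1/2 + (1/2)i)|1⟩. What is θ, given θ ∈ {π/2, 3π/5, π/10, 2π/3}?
π/2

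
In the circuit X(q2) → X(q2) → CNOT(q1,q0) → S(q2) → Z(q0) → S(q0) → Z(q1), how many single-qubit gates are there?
6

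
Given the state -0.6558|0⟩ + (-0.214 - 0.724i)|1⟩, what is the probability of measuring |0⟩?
0.4301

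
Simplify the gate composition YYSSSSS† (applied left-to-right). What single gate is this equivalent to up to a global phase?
S†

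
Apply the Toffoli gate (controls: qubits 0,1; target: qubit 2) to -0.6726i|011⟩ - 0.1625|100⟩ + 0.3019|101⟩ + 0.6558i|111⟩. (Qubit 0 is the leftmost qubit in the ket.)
-0.6726i|011⟩ - 0.1625|100⟩ + 0.3019|101⟩ + 0.6558i|110⟩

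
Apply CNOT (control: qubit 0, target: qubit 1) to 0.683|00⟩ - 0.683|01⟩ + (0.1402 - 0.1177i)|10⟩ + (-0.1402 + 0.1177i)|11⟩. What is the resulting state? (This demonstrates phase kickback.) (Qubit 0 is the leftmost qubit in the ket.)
0.683|00⟩ - 0.683|01⟩ + (-0.1402 + 0.1177i)|10⟩ + (0.1402 - 0.1177i)|11⟩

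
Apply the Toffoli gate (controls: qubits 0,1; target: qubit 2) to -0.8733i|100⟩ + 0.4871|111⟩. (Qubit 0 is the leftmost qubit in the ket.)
-0.8733i|100⟩ + 0.4871|110⟩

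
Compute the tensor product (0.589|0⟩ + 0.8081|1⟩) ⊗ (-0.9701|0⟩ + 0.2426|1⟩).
-0.5714|00⟩ + 0.1429|01⟩ - 0.7839|10⟩ + 0.196|11⟩

amp(|b₁b₂…⟩) = product of the factor amplitudes for bits b₁, b₂, …; only kets whose every factor amplitude is nonzero survive.
|00⟩: (0.589)(-0.9701) = -0.5714
|01⟩: (0.589)(0.2426) = 0.1429
|10⟩: (0.8081)(-0.9701) = -0.7839
|11⟩: (0.8081)(0.2426) = 0.196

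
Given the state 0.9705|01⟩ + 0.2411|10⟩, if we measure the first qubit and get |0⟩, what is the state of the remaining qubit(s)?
|1⟩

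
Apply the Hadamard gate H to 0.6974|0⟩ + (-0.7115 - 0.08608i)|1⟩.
(-0.00997 - 0.06087i)|0⟩ + (0.9962 + 0.06087i)|1⟩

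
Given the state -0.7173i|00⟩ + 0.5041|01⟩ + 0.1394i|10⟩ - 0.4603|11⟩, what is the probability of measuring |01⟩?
0.2541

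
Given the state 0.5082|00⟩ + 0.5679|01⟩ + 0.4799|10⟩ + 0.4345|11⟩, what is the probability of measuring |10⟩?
0.2303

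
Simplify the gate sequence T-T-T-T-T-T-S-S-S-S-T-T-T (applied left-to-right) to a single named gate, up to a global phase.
T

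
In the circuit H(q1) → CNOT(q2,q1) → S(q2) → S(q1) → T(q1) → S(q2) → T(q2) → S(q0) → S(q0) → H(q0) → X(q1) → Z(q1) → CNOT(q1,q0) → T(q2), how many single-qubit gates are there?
12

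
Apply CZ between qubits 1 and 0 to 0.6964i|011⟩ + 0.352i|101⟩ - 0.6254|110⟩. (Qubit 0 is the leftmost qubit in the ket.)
0.6964i|011⟩ + 0.352i|101⟩ + 0.6254|110⟩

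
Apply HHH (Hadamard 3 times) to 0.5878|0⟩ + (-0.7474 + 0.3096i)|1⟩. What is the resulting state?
(-0.1129 + 0.2189i)|0⟩ + (0.9441 - 0.2189i)|1⟩

H² = I, so H^3 = H: a single Hadamard. With (a, b) = (0.5878, (-0.7474 + 0.3096i)), H gives ((a + b)/√2, (a − b)/√2) = ((-0.1129 + 0.2189i), (0.9441 - 0.2189i)).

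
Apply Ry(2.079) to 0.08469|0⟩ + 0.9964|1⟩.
-0.8161|0⟩ + 0.5778|1⟩

Ry(2.079) = [[cos(θ/2), −sin(θ/2)], [sin(θ/2), cos(θ/2)]]; θ = 2.079, cos(θ/2) ≈ 0.506651, sin(θ/2) ≈ 0.862151.
With a = amp(|0⟩) = 0.08469 and b = amp(|1⟩) = 0.9964:
new amp(|0⟩) = (0.506651)·a + (-0.862151)·b = -0.8161
new amp(|1⟩) = (0.862151)·a + (0.506651)·b = 0.5778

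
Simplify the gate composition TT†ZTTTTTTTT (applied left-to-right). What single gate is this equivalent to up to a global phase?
Z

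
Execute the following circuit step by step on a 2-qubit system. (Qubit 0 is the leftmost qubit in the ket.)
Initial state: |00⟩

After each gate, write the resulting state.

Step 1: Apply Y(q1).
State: i|01⟩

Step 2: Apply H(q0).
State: (1/√2)i|01⟩ + (1/√2)i|11⟩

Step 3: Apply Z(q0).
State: (1/√2)i|01⟩ - (1/√2)i|11⟩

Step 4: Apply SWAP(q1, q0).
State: (1/√2)i|10⟩ - (1/√2)i|11⟩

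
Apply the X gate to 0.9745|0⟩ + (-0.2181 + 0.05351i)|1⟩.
(-0.2181 + 0.05351i)|0⟩ + 0.9745|1⟩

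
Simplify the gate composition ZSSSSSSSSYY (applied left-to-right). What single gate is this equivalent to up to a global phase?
Z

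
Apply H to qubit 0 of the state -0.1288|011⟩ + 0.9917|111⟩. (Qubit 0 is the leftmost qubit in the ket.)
0.6102|011⟩ - 0.7923|111⟩

H on qubit 0 mixes each pair of kets that differ only in qubit 0: amplitudes (a, b) of (|…0…⟩, |…1…⟩) become ((a + b)/√2, (a − b)/√2). Kets absent from the input have amplitude 0.
(|011⟩, |111⟩): (a, b) = (-0.1288, 0.9917) → (0.6102, -0.7923)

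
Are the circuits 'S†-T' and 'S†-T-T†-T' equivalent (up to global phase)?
Yes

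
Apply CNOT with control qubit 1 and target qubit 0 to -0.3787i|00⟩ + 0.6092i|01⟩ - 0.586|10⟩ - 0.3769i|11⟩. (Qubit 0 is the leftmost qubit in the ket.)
-0.3787i|00⟩ - 0.3769i|01⟩ - 0.586|10⟩ + 0.6092i|11⟩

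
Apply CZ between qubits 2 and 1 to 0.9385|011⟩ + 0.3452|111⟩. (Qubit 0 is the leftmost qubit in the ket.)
-0.9385|011⟩ - 0.3452|111⟩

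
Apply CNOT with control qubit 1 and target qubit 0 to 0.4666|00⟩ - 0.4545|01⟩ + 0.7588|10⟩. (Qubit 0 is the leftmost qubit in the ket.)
0.4666|00⟩ + 0.7588|10⟩ - 0.4545|11⟩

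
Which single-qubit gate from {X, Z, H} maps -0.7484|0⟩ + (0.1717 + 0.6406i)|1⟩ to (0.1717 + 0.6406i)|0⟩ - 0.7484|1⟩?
X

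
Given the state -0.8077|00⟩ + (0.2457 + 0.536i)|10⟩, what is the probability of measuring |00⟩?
0.6524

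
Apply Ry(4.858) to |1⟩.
-0.6538|0⟩ - 0.7567|1⟩

Ry(4.858) = [[cos(θ/2), −sin(θ/2)], [sin(θ/2), cos(θ/2)]]; θ = 4.858, cos(θ/2) ≈ -0.756669, sin(θ/2) ≈ 0.653798.
With a = amp(|0⟩) = 0 and b = amp(|1⟩) = 1:
new amp(|0⟩) = (-0.756669)·a + (-0.653798)·b = -0.6538
new amp(|1⟩) = (0.653798)·a + (-0.756669)·b = -0.7567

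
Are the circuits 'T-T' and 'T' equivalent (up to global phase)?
No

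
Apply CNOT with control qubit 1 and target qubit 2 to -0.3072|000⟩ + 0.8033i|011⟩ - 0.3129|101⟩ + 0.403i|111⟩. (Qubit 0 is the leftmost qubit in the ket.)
-0.3072|000⟩ + 0.8033i|010⟩ - 0.3129|101⟩ + 0.403i|110⟩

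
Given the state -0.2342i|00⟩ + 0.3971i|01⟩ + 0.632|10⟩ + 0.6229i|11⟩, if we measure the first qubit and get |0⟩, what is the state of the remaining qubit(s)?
-0.508i|0⟩ + 0.8614i|1⟩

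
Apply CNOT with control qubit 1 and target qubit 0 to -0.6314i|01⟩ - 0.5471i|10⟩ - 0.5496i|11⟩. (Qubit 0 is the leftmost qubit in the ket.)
-0.5496i|01⟩ - 0.5471i|10⟩ - 0.6314i|11⟩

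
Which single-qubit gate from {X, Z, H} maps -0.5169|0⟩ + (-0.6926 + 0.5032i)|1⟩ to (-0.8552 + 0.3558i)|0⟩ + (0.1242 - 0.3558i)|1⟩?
H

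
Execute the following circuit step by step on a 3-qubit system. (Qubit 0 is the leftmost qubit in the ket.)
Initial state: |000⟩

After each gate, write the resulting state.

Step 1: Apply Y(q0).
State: i|100⟩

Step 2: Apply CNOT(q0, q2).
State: i|101⟩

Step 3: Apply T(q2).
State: (-1/√2 + (1/√2)i)|101⟩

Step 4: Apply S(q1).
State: (-1/√2 + (1/√2)i)|101⟩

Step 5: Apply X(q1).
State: (-1/√2 + (1/√2)i)|111⟩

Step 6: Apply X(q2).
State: (-1/√2 + (1/√2)i)|110⟩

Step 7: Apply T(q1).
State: -|110⟩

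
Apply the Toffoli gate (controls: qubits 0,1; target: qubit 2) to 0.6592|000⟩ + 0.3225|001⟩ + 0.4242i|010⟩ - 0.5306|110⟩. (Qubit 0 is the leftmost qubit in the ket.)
0.6592|000⟩ + 0.3225|001⟩ + 0.4242i|010⟩ - 0.5306|111⟩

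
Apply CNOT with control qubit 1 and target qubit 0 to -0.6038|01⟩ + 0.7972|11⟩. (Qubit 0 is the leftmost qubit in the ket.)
0.7972|01⟩ - 0.6038|11⟩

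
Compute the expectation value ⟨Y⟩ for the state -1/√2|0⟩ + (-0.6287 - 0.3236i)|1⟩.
0.4576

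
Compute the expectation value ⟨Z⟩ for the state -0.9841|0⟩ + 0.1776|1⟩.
0.9369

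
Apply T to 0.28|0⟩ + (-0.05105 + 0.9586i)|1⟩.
0.28|0⟩ + (-0.7139 + 0.6417i)|1⟩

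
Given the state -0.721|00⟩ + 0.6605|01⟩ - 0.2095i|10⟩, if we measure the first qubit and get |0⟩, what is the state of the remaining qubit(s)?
-0.7374|0⟩ + 0.6755|1⟩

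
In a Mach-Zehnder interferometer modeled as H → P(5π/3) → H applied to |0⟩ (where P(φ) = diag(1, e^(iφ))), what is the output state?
(0.75 - 0.433i)|0⟩ + (0.25 + 0.433i)|1⟩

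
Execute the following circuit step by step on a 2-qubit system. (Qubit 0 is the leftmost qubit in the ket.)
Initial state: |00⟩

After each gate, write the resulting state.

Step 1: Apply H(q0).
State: 1/√2|00⟩ + 1/√2|10⟩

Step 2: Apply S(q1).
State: 1/√2|00⟩ + 1/√2|10⟩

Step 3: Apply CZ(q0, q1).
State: 1/√2|00⟩ + 1/√2|10⟩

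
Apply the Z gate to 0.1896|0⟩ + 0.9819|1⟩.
0.1896|0⟩ - 0.9819|1⟩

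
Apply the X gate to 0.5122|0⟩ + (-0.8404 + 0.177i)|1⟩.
(-0.8404 + 0.177i)|0⟩ + 0.5122|1⟩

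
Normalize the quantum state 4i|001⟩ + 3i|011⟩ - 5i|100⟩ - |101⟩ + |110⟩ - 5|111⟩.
0.4558i|001⟩ + 0.3419i|011⟩ - 0.5698i|100⟩ - 0.114|101⟩ + 0.114|110⟩ - 0.5698|111⟩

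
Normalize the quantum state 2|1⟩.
|1⟩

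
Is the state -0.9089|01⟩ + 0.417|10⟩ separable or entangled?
Entangled

Writing the state as a|00⟩ + b|01⟩ + c|10⟩ + d|11⟩, it is a product state iff ad − bc = 0.
Here (a, b, c, d) = (0, -0.9089, 0.417, 0): ad − bc = (0)(0) − (-0.9089)(0.417) = 0.379 ≠ 0, so the state is entangled.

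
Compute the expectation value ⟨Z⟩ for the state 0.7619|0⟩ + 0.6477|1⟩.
0.161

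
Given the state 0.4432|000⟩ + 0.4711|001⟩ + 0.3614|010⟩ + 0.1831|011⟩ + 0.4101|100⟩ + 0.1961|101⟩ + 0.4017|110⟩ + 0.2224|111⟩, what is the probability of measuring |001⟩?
0.2219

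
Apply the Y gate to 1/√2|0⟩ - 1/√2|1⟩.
(1/√2)i|0⟩ + (1/√2)i|1⟩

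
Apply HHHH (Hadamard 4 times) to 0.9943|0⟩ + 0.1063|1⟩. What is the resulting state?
0.9943|0⟩ + 0.1063|1⟩

H² = I, so an even number of Hadamards cancels: H^4 = I and the state is unchanged.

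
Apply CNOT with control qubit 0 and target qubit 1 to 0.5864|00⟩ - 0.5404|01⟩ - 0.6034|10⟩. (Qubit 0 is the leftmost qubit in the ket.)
0.5864|00⟩ - 0.5404|01⟩ - 0.6034|11⟩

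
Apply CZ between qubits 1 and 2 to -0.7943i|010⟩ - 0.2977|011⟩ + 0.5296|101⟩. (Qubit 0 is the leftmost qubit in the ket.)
-0.7943i|010⟩ + 0.2977|011⟩ + 0.5296|101⟩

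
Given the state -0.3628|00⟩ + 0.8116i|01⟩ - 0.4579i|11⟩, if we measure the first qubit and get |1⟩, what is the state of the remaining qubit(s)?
-i|1⟩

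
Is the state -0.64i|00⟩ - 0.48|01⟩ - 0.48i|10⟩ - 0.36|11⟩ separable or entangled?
Separable

Writing the state as a|00⟩ + b|01⟩ + c|10⟩ + d|11⟩, it is a product state iff ad − bc = 0.
Here (a, b, c, d) = (-0.64i, -0.48, -0.48i, -0.36): ad − bc = (-0.64i)(-0.36) − (-0.48)(-0.48i) = 0, so the state is separable.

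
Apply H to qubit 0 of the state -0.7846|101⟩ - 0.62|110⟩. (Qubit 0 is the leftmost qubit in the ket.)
-0.5548|001⟩ - 0.4384|010⟩ + 0.5548|101⟩ + 0.4384|110⟩

H on qubit 0 mixes each pair of kets that differ only in qubit 0: amplitudes (a, b) of (|…0…⟩, |…1…⟩) become ((a + b)/√2, (a − b)/√2). Kets absent from the input have amplitude 0.
(|001⟩, |101⟩): (a, b) = (0, -0.7846) → (-0.5548, 0.5548)
(|010⟩, |110⟩): (a, b) = (0, -0.62) → (-0.4384, 0.4384)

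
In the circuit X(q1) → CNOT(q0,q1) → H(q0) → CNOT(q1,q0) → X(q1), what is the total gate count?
5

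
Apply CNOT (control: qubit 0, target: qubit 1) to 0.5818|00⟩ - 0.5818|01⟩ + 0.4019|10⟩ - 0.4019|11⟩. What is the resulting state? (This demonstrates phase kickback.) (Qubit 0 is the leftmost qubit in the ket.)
0.5818|00⟩ - 0.5818|01⟩ - 0.4019|10⟩ + 0.4019|11⟩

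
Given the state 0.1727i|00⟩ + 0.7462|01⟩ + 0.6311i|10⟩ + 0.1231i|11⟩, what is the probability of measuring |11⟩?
0.01515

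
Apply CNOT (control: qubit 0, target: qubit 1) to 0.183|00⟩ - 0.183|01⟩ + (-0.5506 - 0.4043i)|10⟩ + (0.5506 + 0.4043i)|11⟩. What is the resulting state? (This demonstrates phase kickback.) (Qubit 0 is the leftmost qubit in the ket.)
0.183|00⟩ - 0.183|01⟩ + (0.5506 + 0.4043i)|10⟩ + (-0.5506 - 0.4043i)|11⟩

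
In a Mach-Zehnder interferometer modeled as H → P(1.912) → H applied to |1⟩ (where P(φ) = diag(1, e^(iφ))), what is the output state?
(0.6673 - 0.4712i)|0⟩ + (0.3327 + 0.4712i)|1⟩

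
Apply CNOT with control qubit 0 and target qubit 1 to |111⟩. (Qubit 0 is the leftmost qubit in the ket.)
|101⟩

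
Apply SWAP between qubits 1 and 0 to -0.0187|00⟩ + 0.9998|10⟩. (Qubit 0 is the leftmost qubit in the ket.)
-0.0187|00⟩ + 0.9998|01⟩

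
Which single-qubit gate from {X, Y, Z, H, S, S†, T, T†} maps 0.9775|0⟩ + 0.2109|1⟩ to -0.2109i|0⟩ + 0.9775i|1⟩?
Y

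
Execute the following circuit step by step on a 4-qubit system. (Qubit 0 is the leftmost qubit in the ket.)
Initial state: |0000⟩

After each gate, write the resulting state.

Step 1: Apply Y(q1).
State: i|0100⟩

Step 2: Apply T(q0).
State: i|0100⟩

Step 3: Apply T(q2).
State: i|0100⟩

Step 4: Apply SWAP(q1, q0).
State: i|1000⟩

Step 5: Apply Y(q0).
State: |0000⟩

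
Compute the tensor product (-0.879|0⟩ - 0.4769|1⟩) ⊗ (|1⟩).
-0.879|01⟩ - 0.4769|11⟩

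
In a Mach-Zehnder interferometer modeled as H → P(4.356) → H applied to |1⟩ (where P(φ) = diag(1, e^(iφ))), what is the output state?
(0.6744 + 0.4686i)|0⟩ + (0.3256 - 0.4686i)|1⟩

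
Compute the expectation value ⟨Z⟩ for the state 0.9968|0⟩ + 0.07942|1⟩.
0.9873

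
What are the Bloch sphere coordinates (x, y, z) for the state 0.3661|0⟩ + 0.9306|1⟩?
(0.6814, 0, -0.732)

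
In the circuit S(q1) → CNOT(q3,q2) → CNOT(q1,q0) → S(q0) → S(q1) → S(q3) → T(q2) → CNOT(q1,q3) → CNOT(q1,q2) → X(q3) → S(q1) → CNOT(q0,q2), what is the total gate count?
12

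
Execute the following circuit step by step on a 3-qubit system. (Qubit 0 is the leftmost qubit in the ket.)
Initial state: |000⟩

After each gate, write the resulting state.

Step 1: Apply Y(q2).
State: i|001⟩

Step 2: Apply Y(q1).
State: -|011⟩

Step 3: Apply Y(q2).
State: i|010⟩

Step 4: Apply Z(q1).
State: -i|010⟩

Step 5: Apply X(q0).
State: -i|110⟩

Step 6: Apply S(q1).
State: |110⟩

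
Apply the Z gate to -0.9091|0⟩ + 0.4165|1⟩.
-0.9091|0⟩ - 0.4165|1⟩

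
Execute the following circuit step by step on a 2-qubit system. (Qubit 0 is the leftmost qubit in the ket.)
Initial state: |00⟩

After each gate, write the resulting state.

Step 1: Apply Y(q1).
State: i|01⟩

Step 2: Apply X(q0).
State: i|11⟩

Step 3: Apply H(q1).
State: (1/√2)i|10⟩ - (1/√2)i|11⟩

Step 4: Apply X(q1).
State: -(1/√2)i|10⟩ + (1/√2)i|11⟩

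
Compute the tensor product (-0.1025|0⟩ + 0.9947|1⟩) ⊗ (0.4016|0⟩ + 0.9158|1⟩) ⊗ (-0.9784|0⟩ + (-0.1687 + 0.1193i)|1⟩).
0.04027|000⟩ + (0.006944 - 0.004911i)|001⟩ + 0.09184|010⟩ + (0.01584 - 0.0112i)|011⟩ - 0.3908|100⟩ + (-0.06739 + 0.04766i)|101⟩ - 0.8913|110⟩ + (-0.1537 + 0.1087i)|111⟩

amp(|b₁b₂…⟩) = product of the factor amplitudes for bits b₁, b₂, …; only kets whose every factor amplitude is nonzero survive.
|000⟩: (-0.1025)(0.4016)(-0.9784) = 0.04027
|001⟩: (-0.1025)(0.4016)(-0.1687 + 0.1193i) = (0.006944 - 0.004911i)
|010⟩: (-0.1025)(0.9158)(-0.9784) = 0.09184
|011⟩: (-0.1025)(0.9158)(-0.1687 + 0.1193i) = (0.01584 - 0.0112i)
|100⟩: (0.9947)(0.4016)(-0.9784) = -0.3908
|101⟩: (0.9947)(0.4016)(-0.1687 + 0.1193i) = (-0.06739 + 0.04766i)
|110⟩: (0.9947)(0.9158)(-0.9784) = -0.8913
|111⟩: (0.9947)(0.9158)(-0.1687 + 0.1193i) = (-0.1537 + 0.1087i)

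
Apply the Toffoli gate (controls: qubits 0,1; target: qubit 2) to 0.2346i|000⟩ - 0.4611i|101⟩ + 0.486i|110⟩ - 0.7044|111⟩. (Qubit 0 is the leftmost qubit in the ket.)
0.2346i|000⟩ - 0.4611i|101⟩ - 0.7044|110⟩ + 0.486i|111⟩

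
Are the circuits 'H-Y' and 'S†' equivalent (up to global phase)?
No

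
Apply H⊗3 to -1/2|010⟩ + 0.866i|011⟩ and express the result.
(-0.1768 + 0.3062i)|000⟩ + (-0.1768 - 0.3062i)|001⟩ + (0.1768 - 0.3062i)|010⟩ + (0.1768 + 0.3062i)|011⟩ + (-0.1768 + 0.3062i)|100⟩ + (-0.1768 - 0.3062i)|101⟩ + (0.1768 - 0.3062i)|110⟩ + (0.1768 + 0.3062i)|111⟩

H⊗3 gives amp(|y⟩) = (1/2√2) Σ_x (−1)^(x·y) amp(|x⟩), where x·y is the number of positions in which both x and y have a 1.
|000⟩: (-1/2 + 0.866i)/(2√2) = (-0.1768 + 0.3062i)
|001⟩: (-1/2 - 0.866i)/(2√2) = (-0.1768 - 0.3062i)
|010⟩: (1/2 - 0.866i)/(2√2) = (0.1768 - 0.3062i)
|011⟩: (1/2 + 0.866i)/(2√2) = (0.1768 + 0.3062i)
|100⟩: (-1/2 + 0.866i)/(2√2) = (-0.1768 + 0.3062i)
|101⟩: (-1/2 - 0.866i)/(2√2) = (-0.1768 - 0.3062i)
|110⟩: (1/2 - 0.866i)/(2√2) = (0.1768 - 0.3062i)
|111⟩: (1/2 + 0.866i)/(2√2) = (0.1768 + 0.3062i)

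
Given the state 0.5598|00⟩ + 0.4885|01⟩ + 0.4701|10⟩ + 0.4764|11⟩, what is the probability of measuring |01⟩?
0.2386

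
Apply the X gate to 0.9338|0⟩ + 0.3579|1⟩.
0.3579|0⟩ + 0.9338|1⟩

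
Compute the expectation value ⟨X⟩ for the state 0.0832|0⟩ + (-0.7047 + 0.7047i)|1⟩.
-0.1173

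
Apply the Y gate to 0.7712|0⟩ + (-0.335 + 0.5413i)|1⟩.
(0.5413 + 0.335i)|0⟩ + 0.7712i|1⟩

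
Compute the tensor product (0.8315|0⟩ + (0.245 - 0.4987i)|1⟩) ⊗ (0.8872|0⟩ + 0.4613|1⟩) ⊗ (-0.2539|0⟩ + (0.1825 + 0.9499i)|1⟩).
-0.1873|000⟩ + (0.1346 + 0.7007i)|001⟩ - 0.09739|010⟩ + (0.07 + 0.3644i)|011⟩ + (-0.05519 + 0.1123i)|100⟩ + (0.4599 + 0.1257i)|101⟩ + (-0.0287 + 0.05841i)|110⟩ + (0.2392 + 0.06537i)|111⟩

amp(|b₁b₂…⟩) = product of the factor amplitudes for bits b₁, b₂, …; only kets whose every factor amplitude is nonzero survive.
|000⟩: (0.8315)(0.8872)(-0.2539) = -0.1873
|001⟩: (0.8315)(0.8872)(0.1825 + 0.9499i) = (0.1346 + 0.7007i)
|010⟩: (0.8315)(0.4613)(-0.2539) = -0.09739
|011⟩: (0.8315)(0.4613)(0.1825 + 0.9499i) = (0.07 + 0.3644i)
|100⟩: (0.245 - 0.4987i)(0.8872)(-0.2539) = (-0.05519 + 0.1123i)
|101⟩: (0.245 - 0.4987i)(0.8872)(0.1825 + 0.9499i) = (0.4599 + 0.1257i)
|110⟩: (0.245 - 0.4987i)(0.4613)(-0.2539) = (-0.0287 + 0.05841i)
|111⟩: (0.245 - 0.4987i)(0.4613)(0.1825 + 0.9499i) = (0.2392 + 0.06537i)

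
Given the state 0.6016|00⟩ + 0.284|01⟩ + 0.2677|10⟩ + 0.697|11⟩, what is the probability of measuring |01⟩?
0.08066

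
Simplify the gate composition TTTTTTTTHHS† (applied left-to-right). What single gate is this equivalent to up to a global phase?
S†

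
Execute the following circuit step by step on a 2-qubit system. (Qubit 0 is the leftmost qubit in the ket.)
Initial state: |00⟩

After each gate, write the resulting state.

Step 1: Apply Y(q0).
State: i|10⟩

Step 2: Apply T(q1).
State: i|10⟩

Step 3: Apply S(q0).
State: -|10⟩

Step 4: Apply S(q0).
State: -i|10⟩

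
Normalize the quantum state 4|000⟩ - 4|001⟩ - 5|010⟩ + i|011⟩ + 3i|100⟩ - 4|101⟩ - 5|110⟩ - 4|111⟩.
0.3592|000⟩ - 0.3592|001⟩ - 0.449|010⟩ + 0.0898i|011⟩ + 0.2694i|100⟩ - 0.3592|101⟩ - 0.449|110⟩ - 0.3592|111⟩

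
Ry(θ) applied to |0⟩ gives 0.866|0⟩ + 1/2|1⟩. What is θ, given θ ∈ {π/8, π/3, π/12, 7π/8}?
π/3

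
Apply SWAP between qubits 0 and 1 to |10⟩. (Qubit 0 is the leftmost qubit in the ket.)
|01⟩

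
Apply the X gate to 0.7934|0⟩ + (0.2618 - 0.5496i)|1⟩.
(0.2618 - 0.5496i)|0⟩ + 0.7934|1⟩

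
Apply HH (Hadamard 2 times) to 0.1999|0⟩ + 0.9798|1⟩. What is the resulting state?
0.1999|0⟩ + 0.9798|1⟩

H² = I, so an even number of Hadamards cancels: H^2 = I and the state is unchanged.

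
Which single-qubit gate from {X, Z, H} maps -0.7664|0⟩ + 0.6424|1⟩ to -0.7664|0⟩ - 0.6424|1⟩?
Z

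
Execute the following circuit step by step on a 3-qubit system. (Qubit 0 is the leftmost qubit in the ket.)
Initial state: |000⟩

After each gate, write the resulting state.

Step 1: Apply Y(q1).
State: i|010⟩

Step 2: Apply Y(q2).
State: -|011⟩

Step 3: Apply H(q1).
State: -1/√2|001⟩ + 1/√2|011⟩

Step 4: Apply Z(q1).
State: -1/√2|001⟩ - 1/√2|011⟩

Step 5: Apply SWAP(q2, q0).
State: -1/√2|100⟩ - 1/√2|110⟩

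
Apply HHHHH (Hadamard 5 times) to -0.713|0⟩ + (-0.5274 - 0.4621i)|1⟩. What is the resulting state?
(-0.8771 - 0.3268i)|0⟩ + (-0.1312 + 0.3268i)|1⟩

H² = I, so H^5 = H: a single Hadamard. With (a, b) = (-0.713, (-0.5274 - 0.4621i)), H gives ((a + b)/√2, (a − b)/√2) = ((-0.8771 - 0.3268i), (-0.1312 + 0.3268i)).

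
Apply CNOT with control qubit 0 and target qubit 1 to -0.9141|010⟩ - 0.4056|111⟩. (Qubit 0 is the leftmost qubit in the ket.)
-0.9141|010⟩ - 0.4056|101⟩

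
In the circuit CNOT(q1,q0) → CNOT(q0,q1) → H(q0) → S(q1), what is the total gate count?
4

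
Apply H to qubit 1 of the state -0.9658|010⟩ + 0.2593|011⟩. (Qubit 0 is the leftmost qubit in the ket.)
-0.6829|000⟩ + 0.1834|001⟩ + 0.6829|010⟩ - 0.1834|011⟩

H on qubit 1 mixes each pair of kets that differ only in qubit 1: amplitudes (a, b) of (|…0…⟩, |…1…⟩) become ((a + b)/√2, (a − b)/√2). Kets absent from the input have amplitude 0.
(|000⟩, |010⟩): (a, b) = (0, -0.9658) → (-0.6829, 0.6829)
(|001⟩, |011⟩): (a, b) = (0, 0.2593) → (0.1834, -0.1834)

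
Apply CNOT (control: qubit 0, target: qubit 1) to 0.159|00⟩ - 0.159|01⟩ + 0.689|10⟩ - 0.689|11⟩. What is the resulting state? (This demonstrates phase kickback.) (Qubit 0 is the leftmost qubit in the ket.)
0.159|00⟩ - 0.159|01⟩ - 0.689|10⟩ + 0.689|11⟩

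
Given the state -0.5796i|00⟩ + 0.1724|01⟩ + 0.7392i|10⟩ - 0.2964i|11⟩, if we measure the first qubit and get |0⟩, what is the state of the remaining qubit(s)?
-0.9585i|0⟩ + 0.2851|1⟩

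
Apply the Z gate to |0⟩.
|0⟩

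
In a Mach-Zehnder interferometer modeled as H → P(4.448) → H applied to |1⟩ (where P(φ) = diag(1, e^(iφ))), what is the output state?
(0.6307 + 0.4826i)|0⟩ + (0.3693 - 0.4826i)|1⟩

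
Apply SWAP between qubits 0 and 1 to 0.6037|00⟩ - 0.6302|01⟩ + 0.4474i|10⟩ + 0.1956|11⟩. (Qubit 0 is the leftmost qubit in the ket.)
0.6037|00⟩ + 0.4474i|01⟩ - 0.6302|10⟩ + 0.1956|11⟩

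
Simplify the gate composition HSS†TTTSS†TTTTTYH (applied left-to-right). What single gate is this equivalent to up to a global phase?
Y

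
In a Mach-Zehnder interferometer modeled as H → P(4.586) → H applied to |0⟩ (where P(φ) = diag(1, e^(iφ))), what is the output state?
(0.437 - 0.496i)|0⟩ + (0.563 + 0.496i)|1⟩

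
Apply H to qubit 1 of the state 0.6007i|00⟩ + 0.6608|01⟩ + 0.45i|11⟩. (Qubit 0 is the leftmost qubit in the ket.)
(0.4673 + 0.4248i)|00⟩ + (-0.4673 + 0.4248i)|01⟩ + 0.3182i|10⟩ - 0.3182i|11⟩

H on qubit 1 mixes each pair of kets that differ only in qubit 1: amplitudes (a, b) of (|…0…⟩, |…1…⟩) become ((a + b)/√2, (a − b)/√2). Kets absent from the input have amplitude 0.
(|00⟩, |01⟩): (a, b) = (0.6007i, 0.6608) → ((0.4673 + 0.4248i), (-0.4673 + 0.4248i))
(|10⟩, |11⟩): (a, b) = (0, 0.45i) → (0.3182i, -0.3182i)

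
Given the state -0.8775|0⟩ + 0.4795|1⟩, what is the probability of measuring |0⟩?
0.77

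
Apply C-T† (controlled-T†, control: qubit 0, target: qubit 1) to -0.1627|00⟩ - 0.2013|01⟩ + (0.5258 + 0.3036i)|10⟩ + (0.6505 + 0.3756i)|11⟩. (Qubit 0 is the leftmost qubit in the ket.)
-0.1627|00⟩ - 0.2013|01⟩ + (0.5258 + 0.3036i)|10⟩ + (0.7256 - 0.1944i)|11⟩

C-T† leaves the control-|0⟩ kets |00⟩, |01⟩ unchanged and applies T† to qubit 1 on the control-|1⟩ pair (|10⟩, |11⟩).
T† = [[1, 0], [0, (1/√2 - (1/√2)i)]].
With a = amp(|10⟩) = (0.5258 + 0.3036i) and b = amp(|11⟩) = (0.6505 + 0.3756i):
new amp(|10⟩) = (1)·a = (0.5258 + 0.3036i)
new amp(|11⟩) = (1/√2 - (1/√2)i)·b = (0.7256 - 0.1944i)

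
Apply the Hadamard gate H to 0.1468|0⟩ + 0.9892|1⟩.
0.8033|0⟩ - 0.5957|1⟩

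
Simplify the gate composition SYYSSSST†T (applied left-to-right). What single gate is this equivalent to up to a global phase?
S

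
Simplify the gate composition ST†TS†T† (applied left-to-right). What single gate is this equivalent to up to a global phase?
T†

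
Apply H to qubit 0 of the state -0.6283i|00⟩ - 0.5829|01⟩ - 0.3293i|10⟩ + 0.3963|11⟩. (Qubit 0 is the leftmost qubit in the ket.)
-0.6771i|00⟩ - 0.1319|01⟩ - 0.2114i|10⟩ - 0.6924|11⟩

H on qubit 0 mixes each pair of kets that differ only in qubit 0: amplitudes (a, b) of (|…0…⟩, |…1…⟩) become ((a + b)/√2, (a − b)/√2). Kets absent from the input have amplitude 0.
(|00⟩, |10⟩): (a, b) = (-0.6283i, -0.3293i) → (-0.6771i, -0.2114i)
(|01⟩, |11⟩): (a, b) = (-0.5829, 0.3963) → (-0.1319, -0.6924)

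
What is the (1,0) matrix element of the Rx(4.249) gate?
-0.8506i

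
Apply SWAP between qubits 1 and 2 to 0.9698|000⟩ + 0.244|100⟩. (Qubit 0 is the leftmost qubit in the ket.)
0.9698|000⟩ + 0.244|100⟩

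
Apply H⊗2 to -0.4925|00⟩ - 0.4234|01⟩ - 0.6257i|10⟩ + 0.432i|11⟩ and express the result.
(-0.458 - 0.09685i)|00⟩ + (-0.03455 - 0.5289i)|01⟩ + (-0.458 + 0.09685i)|10⟩ + (-0.03455 + 0.5289i)|11⟩

H⊗2 gives amp(|y⟩) = (1/2) Σ_x (−1)^(x·y) amp(|x⟩), where x·y is the number of positions in which both x and y have a 1.
|00⟩: (-0.4925 - 0.4234 - 0.6257i + 0.432i)/2 = (-0.458 - 0.09685i)
|01⟩: (-0.4925 + 0.4234 - 0.6257i - 0.432i)/2 = (-0.03455 - 0.5289i)
|10⟩: (-0.4925 - 0.4234 + 0.6257i - 0.432i)/2 = (-0.458 + 0.09685i)
|11⟩: (-0.4925 + 0.4234 + 0.6257i + 0.432i)/2 = (-0.03455 + 0.5289i)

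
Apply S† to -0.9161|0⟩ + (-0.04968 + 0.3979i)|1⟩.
-0.9161|0⟩ + (0.3979 + 0.04968i)|1⟩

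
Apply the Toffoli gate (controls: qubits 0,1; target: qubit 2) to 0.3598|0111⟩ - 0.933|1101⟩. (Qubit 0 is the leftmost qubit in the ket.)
0.3598|0111⟩ - 0.933|1111⟩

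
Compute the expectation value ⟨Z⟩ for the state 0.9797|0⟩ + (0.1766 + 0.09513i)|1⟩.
0.9196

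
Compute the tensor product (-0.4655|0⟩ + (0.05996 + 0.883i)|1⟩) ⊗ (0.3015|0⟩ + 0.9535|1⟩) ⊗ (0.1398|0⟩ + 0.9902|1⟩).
-0.01962|000⟩ - 0.139|001⟩ - 0.06205|010⟩ - 0.4395|011⟩ + (0.002527 + 0.03722i)|100⟩ + (0.0179 + 0.2636i)|101⟩ + (0.007993 + 0.1177i)|110⟩ + (0.05661 + 0.8337i)|111⟩

amp(|b₁b₂…⟩) = product of the factor amplitudes for bits b₁, b₂, …; only kets whose every factor amplitude is nonzero survive.
|000⟩: (-0.4655)(0.3015)(0.1398) = -0.01962
|001⟩: (-0.4655)(0.3015)(0.9902) = -0.139
|010⟩: (-0.4655)(0.9535)(0.1398) = -0.06205
|011⟩: (-0.4655)(0.9535)(0.9902) = -0.4395
|100⟩: (0.05996 + 0.883i)(0.3015)(0.1398) = (0.002527 + 0.03722i)
|101⟩: (0.05996 + 0.883i)(0.3015)(0.9902) = (0.0179 + 0.2636i)
|110⟩: (0.05996 + 0.883i)(0.9535)(0.1398) = (0.007993 + 0.1177i)
|111⟩: (0.05996 + 0.883i)(0.9535)(0.9902) = (0.05661 + 0.8337i)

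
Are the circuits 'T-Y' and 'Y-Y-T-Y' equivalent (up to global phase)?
Yes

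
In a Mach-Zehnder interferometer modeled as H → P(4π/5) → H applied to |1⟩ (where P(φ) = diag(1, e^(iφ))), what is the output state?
(0.9045 - 0.2939i)|0⟩ + (0.09549 + 0.2939i)|1⟩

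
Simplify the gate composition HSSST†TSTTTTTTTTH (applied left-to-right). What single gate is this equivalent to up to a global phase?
I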